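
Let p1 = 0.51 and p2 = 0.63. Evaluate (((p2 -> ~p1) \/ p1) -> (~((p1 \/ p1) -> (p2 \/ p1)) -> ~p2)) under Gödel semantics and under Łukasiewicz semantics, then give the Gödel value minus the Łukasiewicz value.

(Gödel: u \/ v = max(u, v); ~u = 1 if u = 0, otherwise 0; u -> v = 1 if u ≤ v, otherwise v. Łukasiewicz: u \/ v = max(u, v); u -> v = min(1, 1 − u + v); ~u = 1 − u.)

0.00

Gödel evaluation:
  ~p1: Gödel ¬ of 0.51 = 0 (operand ≠ 0)
  (p2 -> ~p1): 0.63 > 0, so result = 0
  ((p2 -> ~p1) \/ p1) = max(0, 0.51) = 0.51
  (p1 \/ p1) = max(0.51, 0.51) = 0.51
  (p2 \/ p1) = max(0.63, 0.51) = 0.63
  ((p1 \/ p1) -> (p2 \/ p1)): 0.51 ≤ 0.63, so result = 1
  ~((p1 \/ p1) -> (p2 \/ p1)): Gödel ¬ of 1 = 0 (operand ≠ 0)
  ~p2: Gödel ¬ of 0.63 = 0 (operand ≠ 0)
  (~((p1 \/ p1) -> (p2 \/ p1)) -> ~p2): 0 ≤ 0, so result = 1
  (((p2 -> ~p1) \/ p1) -> (~((p1 \/ p1) -> (p2 \/ p1)) -> ~p2)): 0.51 ≤ 1, so result = 1
  Gödel value = 1
Łukasiewicz evaluation:
  ~p1: Łukasiewicz ¬ gives 1 − 0.51 = 0.49
  (p2 -> ~p1): min(1, 1 − 0.63 + 0.49) = 0.86
  ((p2 -> ~p1) \/ p1) = max(0.86, 0.51) = 0.86
  (p1 \/ p1) = max(0.51, 0.51) = 0.51
  (p2 \/ p1) = max(0.63, 0.51) = 0.63
  ((p1 \/ p1) -> (p2 \/ p1)): min(1, 1 − 0.51 + 0.63) = 1
  ~((p1 \/ p1) -> (p2 \/ p1)): Łukasiewicz ¬ gives 1 − 1 = 0
  ~p2: Łukasiewicz ¬ gives 1 − 0.63 = 0.37
  (~((p1 \/ p1) -> (p2 \/ p1)) -> ~p2): min(1, 1 − 0 + 0.37) = 1
  (((p2 -> ~p1) \/ p1) -> (~((p1 \/ p1) -> (p2 \/ p1)) -> ~p2)): min(1, 1 − 0.86 + 1) = 1
  Łukasiewicz value = 1
Difference: 1 − 1 = 0.00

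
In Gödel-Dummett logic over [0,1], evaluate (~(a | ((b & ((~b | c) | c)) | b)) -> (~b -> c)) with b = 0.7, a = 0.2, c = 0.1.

1.00

~b: Gödel ¬ of 0.7 = 0 (operand ≠ 0)
(~b | c) = max(0, 0.1) = 0.1
((~b | c) | c) = max(0.1, 0.1) = 0.1
(b & ((~b | c) | c)) = min(0.7, 0.1) = 0.1
((b & ((~b | c) | c)) | b) = max(0.1, 0.7) = 0.7
(a | ((b & ((~b | c) | c)) | b)) = max(0.2, 0.7) = 0.7
~(a | ((b & ((~b | c) | c)) | b)): Gödel ¬ of 0.7 = 0 (operand ≠ 0)
~b: Gödel ¬ of 0.7 = 0 (operand ≠ 0)
(~b -> c): 0 ≤ 0.1, so result = 1
(~(a | ((b & ((~b | c) | c)) | b)) -> (~b -> c)): 0 ≤ 1, so result = 1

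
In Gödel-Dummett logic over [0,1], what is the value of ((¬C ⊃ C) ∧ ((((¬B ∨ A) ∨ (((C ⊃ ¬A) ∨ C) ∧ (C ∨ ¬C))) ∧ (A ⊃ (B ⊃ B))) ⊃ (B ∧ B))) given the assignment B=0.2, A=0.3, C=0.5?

0.20

¬C: Gödel ¬ of 0.5 = 0 (operand ≠ 0)
(¬C ⊃ C): 0 ≤ 0.5, so result = 1
¬B: Gödel ¬ of 0.2 = 0 (operand ≠ 0)
(¬B ∨ A) = max(0, 0.3) = 0.3
¬A: Gödel ¬ of 0.3 = 0 (operand ≠ 0)
(C ⊃ ¬A): 0.5 > 0, so result = 0
((C ⊃ ¬A) ∨ C) = max(0, 0.5) = 0.5
¬C: Gödel ¬ of 0.5 = 0 (operand ≠ 0)
(C ∨ ¬C) = max(0.5, 0) = 0.5
(((C ⊃ ¬A) ∨ C) ∧ (C ∨ ¬C)) = min(0.5, 0.5) = 0.5
((¬B ∨ A) ∨ (((C ⊃ ¬A) ∨ C) ∧ (C ∨ ¬C))) = max(0.3, 0.5) = 0.5
(B ⊃ B): 0.2 ≤ 0.2, so result = 1
(A ⊃ (B ⊃ B)): 0.3 ≤ 1, so result = 1
(((¬B ∨ A) ∨ (((C ⊃ ¬A) ∨ C) ∧ (C ∨ ¬C))) ∧ (A ⊃ (B ⊃ B))) = min(0.5, 1) = 0.5
(B ∧ B) = min(0.2, 0.2) = 0.2
((((¬B ∨ A) ∨ (((C ⊃ ¬A) ∨ C) ∧ (C ∨ ¬C))) ∧ (A ⊃ (B ⊃ B))) ⊃ (B ∧ B)): 0.5 > 0.2, so result = 0.2
((¬C ⊃ C) ∧ ((((¬B ∨ A) ∨ (((C ⊃ ¬A) ∨ C) ∧ (C ∨ ¬C))) ∧ (A ⊃ (B ⊃ B))) ⊃ (B ∧ B))) = min(1, 0.2) = 0.2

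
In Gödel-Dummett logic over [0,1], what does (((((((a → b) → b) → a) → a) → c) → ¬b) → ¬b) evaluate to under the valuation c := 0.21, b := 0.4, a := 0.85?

(a → b): 0.85 > 0.4, so result = 0.4
((a → b) → b): 0.4 ≤ 0.4, so result = 1
(((a → b) → b) → a): 1 > 0.85, so result = 0.85
((((a → b) → b) → a) → a): 0.85 ≤ 0.85, so result = 1
(((((a → b) → b) → a) → a) → c): 1 > 0.21, so result = 0.21
¬b: Gödel ¬ of 0.4 = 0 (operand ≠ 0)
((((((a → b) → b) → a) → a) → c) → ¬b): 0.21 > 0, so result = 0
¬b: Gödel ¬ of 0.4 = 0 (operand ≠ 0)
(((((((a → b) → b) → a) → a) → c) → ¬b) → ¬b): 0 ≤ 0, so result = 1

1.00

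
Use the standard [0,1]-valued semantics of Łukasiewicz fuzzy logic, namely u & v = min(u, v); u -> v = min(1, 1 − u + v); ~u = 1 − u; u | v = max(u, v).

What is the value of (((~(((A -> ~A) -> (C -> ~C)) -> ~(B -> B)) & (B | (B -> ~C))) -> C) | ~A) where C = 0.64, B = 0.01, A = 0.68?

~A: Łukasiewicz ¬ gives 1 − 0.68 = 0.32
(A -> ~A): min(1, 1 − 0.68 + 0.32) = 0.64
~C: Łukasiewicz ¬ gives 1 − 0.64 = 0.36
(C -> ~C): min(1, 1 − 0.64 + 0.36) = 0.72
((A -> ~A) -> (C -> ~C)): min(1, 1 − 0.64 + 0.72) = 1
(B -> B): min(1, 1 − 0.01 + 0.01) = 1
~(B -> B): Łukasiewicz ¬ gives 1 − 1 = 0
(((A -> ~A) -> (C -> ~C)) -> ~(B -> B)): min(1, 1 − 1 + 0) = 0
~(((A -> ~A) -> (C -> ~C)) -> ~(B -> B)): Łukasiewicz ¬ gives 1 − 0 = 1
~C: Łukasiewicz ¬ gives 1 − 0.64 = 0.36
(B -> ~C): min(1, 1 − 0.01 + 0.36) = 1
(B | (B -> ~C)) = max(0.01, 1) = 1
(~(((A -> ~A) -> (C -> ~C)) -> ~(B -> B)) & (B | (B -> ~C))) = min(1, 1) = 1
((~(((A -> ~A) -> (C -> ~C)) -> ~(B -> B)) & (B | (B -> ~C))) -> C): min(1, 1 − 1 + 0.64) = 0.64
~A: Łukasiewicz ¬ gives 1 − 0.68 = 0.32
(((~(((A -> ~A) -> (C -> ~C)) -> ~(B -> B)) & (B | (B -> ~C))) -> C) | ~A) = max(0.64, 0.32) = 0.64

0.64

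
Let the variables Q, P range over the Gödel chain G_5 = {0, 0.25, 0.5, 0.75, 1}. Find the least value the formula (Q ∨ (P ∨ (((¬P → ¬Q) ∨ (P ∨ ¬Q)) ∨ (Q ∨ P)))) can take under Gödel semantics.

The minimum is attained at Q = 0.25, P = 0:
  ¬P: Gödel ¬ of 0 = 1 (operand is 0)
  ¬Q: Gödel ¬ of 0.25 = 0 (operand ≠ 0)
  (¬P → ¬Q): 1 > 0, so result = 0
  ¬Q: Gödel ¬ of 0.25 = 0 (operand ≠ 0)
  (P ∨ ¬Q) = max(0, 0) = 0
  ((¬P → ¬Q) ∨ (P ∨ ¬Q)) = max(0, 0) = 0
  (Q ∨ P) = max(0.25, 0) = 0.25
  (((¬P → ¬Q) ∨ (P ∨ ¬Q)) ∨ (Q ∨ P)) = max(0, 0.25) = 0.25
  (P ∨ (((¬P → ¬Q) ∨ (P ∨ ¬Q)) ∨ (Q ∨ P))) = max(0, 0.25) = 0.25
  (Q ∨ (P ∨ (((¬P → ¬Q) ∨ (P ∨ ¬Q)) ∨ (Q ∨ P)))) = max(0.25, 0.25) = 0.25
Checking all 25 assignments confirms none give a value below 0.25.

0.25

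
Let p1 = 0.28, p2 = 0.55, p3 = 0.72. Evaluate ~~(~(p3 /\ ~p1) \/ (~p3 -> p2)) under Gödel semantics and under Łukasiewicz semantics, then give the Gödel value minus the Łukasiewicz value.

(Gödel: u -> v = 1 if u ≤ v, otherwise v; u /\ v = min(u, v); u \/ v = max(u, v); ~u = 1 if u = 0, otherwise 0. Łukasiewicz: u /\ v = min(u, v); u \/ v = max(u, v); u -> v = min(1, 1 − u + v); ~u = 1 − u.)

Gödel evaluation:
  ~p1: Gödel ¬ of 0.28 = 0 (operand ≠ 0)
  (p3 /\ ~p1) = min(0.72, 0) = 0
  ~(p3 /\ ~p1): Gödel ¬ of 0 = 1 (operand is 0)
  ~p3: Gödel ¬ of 0.72 = 0 (operand ≠ 0)
  (~p3 -> p2): 0 ≤ 0.55, so result = 1
  (~(p3 /\ ~p1) \/ (~p3 -> p2)) = max(1, 1) = 1
  ~(~(p3 /\ ~p1) \/ (~p3 -> p2)): Gödel ¬ of 1 = 0 (operand ≠ 0)
  ~~(~(p3 /\ ~p1) \/ (~p3 -> p2)): Gödel ¬ of 0 = 1 (operand is 0)
  Gödel value = 1
Łukasiewicz evaluation:
  ~p1: Łukasiewicz ¬ gives 1 − 0.28 = 0.72
  (p3 /\ ~p1) = min(0.72, 0.72) = 0.72
  ~(p3 /\ ~p1): Łukasiewicz ¬ gives 1 − 0.72 = 0.28
  ~p3: Łukasiewicz ¬ gives 1 − 0.72 = 0.28
  (~p3 -> p2): min(1, 1 − 0.28 + 0.55) = 1
  (~(p3 /\ ~p1) \/ (~p3 -> p2)) = max(0.28, 1) = 1
  ~(~(p3 /\ ~p1) \/ (~p3 -> p2)): Łukasiewicz ¬ gives 1 − 1 = 0
  ~~(~(p3 /\ ~p1) \/ (~p3 -> p2)): Łukasiewicz ¬ gives 1 − 0 = 1
  Łukasiewicz value = 1
Difference: 1 − 1 = 0.00

0.00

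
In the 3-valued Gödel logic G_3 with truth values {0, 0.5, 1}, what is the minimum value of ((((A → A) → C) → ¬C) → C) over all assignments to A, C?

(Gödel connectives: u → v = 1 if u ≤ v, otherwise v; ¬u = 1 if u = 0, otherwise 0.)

The minimum is attained at A = 0, C = 0:
  (A → A): 0 ≤ 0, so result = 1
  ((A → A) → C): 1 > 0, so result = 0
  ¬C: Gödel ¬ of 0 = 1 (operand is 0)
  (((A → A) → C) → ¬C): 0 ≤ 1, so result = 1
  ((((A → A) → C) → ¬C) → C): 1 > 0, so result = 0
Checking all 9 assignments confirms none give a value below 0.00.

0.00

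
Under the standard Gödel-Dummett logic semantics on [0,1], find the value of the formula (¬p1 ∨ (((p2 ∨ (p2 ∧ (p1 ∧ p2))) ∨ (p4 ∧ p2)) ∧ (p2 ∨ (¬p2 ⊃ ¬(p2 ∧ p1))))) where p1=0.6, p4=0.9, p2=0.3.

¬p1: Gödel ¬ of 0.6 = 0 (operand ≠ 0)
(p1 ∧ p2) = min(0.6, 0.3) = 0.3
(p2 ∧ (p1 ∧ p2)) = min(0.3, 0.3) = 0.3
(p2 ∨ (p2 ∧ (p1 ∧ p2))) = max(0.3, 0.3) = 0.3
(p4 ∧ p2) = min(0.9, 0.3) = 0.3
((p2 ∨ (p2 ∧ (p1 ∧ p2))) ∨ (p4 ∧ p2)) = max(0.3, 0.3) = 0.3
¬p2: Gödel ¬ of 0.3 = 0 (operand ≠ 0)
(p2 ∧ p1) = min(0.3, 0.6) = 0.3
¬(p2 ∧ p1): Gödel ¬ of 0.3 = 0 (operand ≠ 0)
(¬p2 ⊃ ¬(p2 ∧ p1)): 0 ≤ 0, so result = 1
(p2 ∨ (¬p2 ⊃ ¬(p2 ∧ p1))) = max(0.3, 1) = 1
(((p2 ∨ (p2 ∧ (p1 ∧ p2))) ∨ (p4 ∧ p2)) ∧ (p2 ∨ (¬p2 ⊃ ¬(p2 ∧ p1)))) = min(0.3, 1) = 0.3
(¬p1 ∨ (((p2 ∨ (p2 ∧ (p1 ∧ p2))) ∨ (p4 ∧ p2)) ∧ (p2 ∨ (¬p2 ⊃ ¬(p2 ∧ p1))))) = max(0, 0.3) = 0.3

0.30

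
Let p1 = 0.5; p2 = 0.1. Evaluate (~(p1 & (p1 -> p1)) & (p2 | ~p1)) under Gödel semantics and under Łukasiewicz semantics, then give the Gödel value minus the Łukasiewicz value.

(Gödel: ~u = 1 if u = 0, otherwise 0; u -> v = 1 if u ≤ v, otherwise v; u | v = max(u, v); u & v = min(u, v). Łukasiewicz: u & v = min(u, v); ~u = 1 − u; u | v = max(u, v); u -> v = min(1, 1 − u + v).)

-0.50

Gödel evaluation:
  (p1 -> p1): 0.5 ≤ 0.5, so result = 1
  (p1 & (p1 -> p1)) = min(0.5, 1) = 0.5
  ~(p1 & (p1 -> p1)): Gödel ¬ of 0.5 = 0 (operand ≠ 0)
  ~p1: Gödel ¬ of 0.5 = 0 (operand ≠ 0)
  (p2 | ~p1) = max(0.1, 0) = 0.1
  (~(p1 & (p1 -> p1)) & (p2 | ~p1)) = min(0, 0.1) = 0
  Gödel value = 0
Łukasiewicz evaluation:
  (p1 -> p1): min(1, 1 − 0.5 + 0.5) = 1
  (p1 & (p1 -> p1)) = min(0.5, 1) = 0.5
  ~(p1 & (p1 -> p1)): Łukasiewicz ¬ gives 1 − 0.5 = 0.5
  ~p1: Łukasiewicz ¬ gives 1 − 0.5 = 0.5
  (p2 | ~p1) = max(0.1, 0.5) = 0.5
  (~(p1 & (p1 -> p1)) & (p2 | ~p1)) = min(0.5, 0.5) = 0.5
  Łukasiewicz value = 0.5
Difference: 0 − 0.5 = -0.50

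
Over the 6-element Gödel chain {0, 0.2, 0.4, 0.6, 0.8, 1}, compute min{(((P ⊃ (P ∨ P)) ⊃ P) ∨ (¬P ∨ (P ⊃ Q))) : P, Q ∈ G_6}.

The minimum is attained at P = 0.2, Q = 0:
  (P ∨ P) = max(0.2, 0.2) = 0.2
  (P ⊃ (P ∨ P)): 0.2 ≤ 0.2, so result = 1
  ((P ⊃ (P ∨ P)) ⊃ P): 1 > 0.2, so result = 0.2
  ¬P: Gödel ¬ of 0.2 = 0 (operand ≠ 0)
  (P ⊃ Q): 0.2 > 0, so result = 0
  (¬P ∨ (P ⊃ Q)) = max(0, 0) = 0
  (((P ⊃ (P ∨ P)) ⊃ P) ∨ (¬P ∨ (P ⊃ Q))) = max(0.2, 0) = 0.2
Checking all 36 assignments confirms none give a value below 0.20.

0.20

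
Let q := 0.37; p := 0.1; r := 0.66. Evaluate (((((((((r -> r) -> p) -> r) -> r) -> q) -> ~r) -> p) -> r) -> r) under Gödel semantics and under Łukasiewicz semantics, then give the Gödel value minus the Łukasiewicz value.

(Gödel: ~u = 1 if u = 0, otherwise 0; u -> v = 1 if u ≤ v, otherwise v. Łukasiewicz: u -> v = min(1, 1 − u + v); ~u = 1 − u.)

0.34

Gödel evaluation:
  (r -> r): 0.66 ≤ 0.66, so result = 1
  ((r -> r) -> p): 1 > 0.1, so result = 0.1
  (((r -> r) -> p) -> r): 0.1 ≤ 0.66, so result = 1
  ((((r -> r) -> p) -> r) -> r): 1 > 0.66, so result = 0.66
  (((((r -> r) -> p) -> r) -> r) -> q): 0.66 > 0.37, so result = 0.37
  ~r: Gödel ¬ of 0.66 = 0 (operand ≠ 0)
  ((((((r -> r) -> p) -> r) -> r) -> q) -> ~r): 0.37 > 0, so result = 0
  (((((((r -> r) -> p) -> r) -> r) -> q) -> ~r) -> p): 0 ≤ 0.1, so result = 1
  ((((((((r -> r) -> p) -> r) -> r) -> q) -> ~r) -> p) -> r): 1 > 0.66, so result = 0.66
  (((((((((r -> r) -> p) -> r) -> r) -> q) -> ~r) -> p) -> r) -> r): 0.66 ≤ 0.66, so result = 1
  Gödel value = 1
Łukasiewicz evaluation:
  (r -> r): min(1, 1 − 0.66 + 0.66) = 1
  ((r -> r) -> p): min(1, 1 − 1 + 0.1) = 0.1
  (((r -> r) -> p) -> r): min(1, 1 − 0.1 + 0.66) = 1
  ((((r -> r) -> p) -> r) -> r): min(1, 1 − 1 + 0.66) = 0.66
  (((((r -> r) -> p) -> r) -> r) -> q): min(1, 1 − 0.66 + 0.37) = 0.71
  ~r: Łukasiewicz ¬ gives 1 − 0.66 = 0.34
  ((((((r -> r) -> p) -> r) -> r) -> q) -> ~r): min(1, 1 − 0.71 + 0.34) = 0.63
  (((((((r -> r) -> p) -> r) -> r) -> q) -> ~r) -> p): min(1, 1 − 0.63 + 0.1) = 0.47
  ((((((((r -> r) -> p) -> r) -> r) -> q) -> ~r) -> p) -> r): min(1, 1 − 0.47 + 0.66) = 1
  (((((((((r -> r) -> p) -> r) -> r) -> q) -> ~r) -> p) -> r) -> r): min(1, 1 − 1 + 0.66) = 0.66
  Łukasiewicz value = 0.66
Difference: 1 − 0.66 = 0.34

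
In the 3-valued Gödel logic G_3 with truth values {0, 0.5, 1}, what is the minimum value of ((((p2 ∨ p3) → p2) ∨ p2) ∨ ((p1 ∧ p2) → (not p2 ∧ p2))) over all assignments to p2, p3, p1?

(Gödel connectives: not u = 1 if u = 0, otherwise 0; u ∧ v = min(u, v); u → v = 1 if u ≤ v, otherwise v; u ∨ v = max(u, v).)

0.50

The minimum is attained at p2 = 0.5, p3 = 1, p1 = 0.5:
  (p2 ∨ p3) = max(0.5, 1) = 1
  ((p2 ∨ p3) → p2): 1 > 0.5, so result = 0.5
  (((p2 ∨ p3) → p2) ∨ p2) = max(0.5, 0.5) = 0.5
  (p1 ∧ p2) = min(0.5, 0.5) = 0.5
  not p2: Gödel ¬ of 0.5 = 0 (operand ≠ 0)
  (not p2 ∧ p2) = min(0, 0.5) = 0
  ((p1 ∧ p2) → (not p2 ∧ p2)): 0.5 > 0, so result = 0
  ((((p2 ∨ p3) → p2) ∨ p2) ∨ ((p1 ∧ p2) → (not p2 ∧ p2))) = max(0.5, 0) = 0.5
Checking all 27 assignments confirms none give a value below 0.50.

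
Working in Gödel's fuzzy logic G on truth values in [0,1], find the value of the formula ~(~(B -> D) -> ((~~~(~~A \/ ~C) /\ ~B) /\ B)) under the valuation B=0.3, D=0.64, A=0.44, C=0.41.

0.00

(B -> D): 0.3 ≤ 0.64, so result = 1
~(B -> D): Gödel ¬ of 1 = 0 (operand ≠ 0)
~A: Gödel ¬ of 0.44 = 0 (operand ≠ 0)
~~A: Gödel ¬ of 0 = 1 (operand is 0)
~C: Gödel ¬ of 0.41 = 0 (operand ≠ 0)
(~~A \/ ~C) = max(1, 0) = 1
~(~~A \/ ~C): Gödel ¬ of 1 = 0 (operand ≠ 0)
~~(~~A \/ ~C): Gödel ¬ of 0 = 1 (operand is 0)
~~~(~~A \/ ~C): Gödel ¬ of 1 = 0 (operand ≠ 0)
~B: Gödel ¬ of 0.3 = 0 (operand ≠ 0)
(~~~(~~A \/ ~C) /\ ~B) = min(0, 0) = 0
((~~~(~~A \/ ~C) /\ ~B) /\ B) = min(0, 0.3) = 0
(~(B -> D) -> ((~~~(~~A \/ ~C) /\ ~B) /\ B)): 0 ≤ 0, so result = 1
~(~(B -> D) -> ((~~~(~~A \/ ~C) /\ ~B) /\ B)): Gödel ¬ of 1 = 0 (operand ≠ 0)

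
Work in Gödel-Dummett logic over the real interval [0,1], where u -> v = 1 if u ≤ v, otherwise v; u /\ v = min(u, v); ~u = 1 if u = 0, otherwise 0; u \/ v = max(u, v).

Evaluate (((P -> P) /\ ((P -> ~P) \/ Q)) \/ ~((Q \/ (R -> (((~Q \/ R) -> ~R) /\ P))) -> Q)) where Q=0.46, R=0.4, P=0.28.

0.46

(P -> P): 0.28 ≤ 0.28, so result = 1
~P: Gödel ¬ of 0.28 = 0 (operand ≠ 0)
(P -> ~P): 0.28 > 0, so result = 0
((P -> ~P) \/ Q) = max(0, 0.46) = 0.46
((P -> P) /\ ((P -> ~P) \/ Q)) = min(1, 0.46) = 0.46
~Q: Gödel ¬ of 0.46 = 0 (operand ≠ 0)
(~Q \/ R) = max(0, 0.4) = 0.4
~R: Gödel ¬ of 0.4 = 0 (operand ≠ 0)
((~Q \/ R) -> ~R): 0.4 > 0, so result = 0
(((~Q \/ R) -> ~R) /\ P) = min(0, 0.28) = 0
(R -> (((~Q \/ R) -> ~R) /\ P)): 0.4 > 0, so result = 0
(Q \/ (R -> (((~Q \/ R) -> ~R) /\ P))) = max(0.46, 0) = 0.46
((Q \/ (R -> (((~Q \/ R) -> ~R) /\ P))) -> Q): 0.46 ≤ 0.46, so result = 1
~((Q \/ (R -> (((~Q \/ R) -> ~R) /\ P))) -> Q): Gödel ¬ of 1 = 0 (operand ≠ 0)
(((P -> P) /\ ((P -> ~P) \/ Q)) \/ ~((Q \/ (R -> (((~Q \/ R) -> ~R) /\ P))) -> Q)) = max(0.46, 0) = 0.46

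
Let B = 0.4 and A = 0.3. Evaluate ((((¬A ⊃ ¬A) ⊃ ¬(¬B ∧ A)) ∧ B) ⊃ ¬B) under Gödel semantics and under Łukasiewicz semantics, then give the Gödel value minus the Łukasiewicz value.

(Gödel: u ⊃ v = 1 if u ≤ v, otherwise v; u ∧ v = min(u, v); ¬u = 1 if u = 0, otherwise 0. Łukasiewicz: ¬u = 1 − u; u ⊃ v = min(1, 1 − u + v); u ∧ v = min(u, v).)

Gödel evaluation:
  ¬A: Gödel ¬ of 0.3 = 0 (operand ≠ 0)
  ¬A: Gödel ¬ of 0.3 = 0 (operand ≠ 0)
  (¬A ⊃ ¬A): 0 ≤ 0, so result = 1
  ¬B: Gödel ¬ of 0.4 = 0 (operand ≠ 0)
  (¬B ∧ A) = min(0, 0.3) = 0
  ¬(¬B ∧ A): Gödel ¬ of 0 = 1 (operand is 0)
  ((¬A ⊃ ¬A) ⊃ ¬(¬B ∧ A)): 1 ≤ 1, so result = 1
  (((¬A ⊃ ¬A) ⊃ ¬(¬B ∧ A)) ∧ B) = min(1, 0.4) = 0.4
  ¬B: Gödel ¬ of 0.4 = 0 (operand ≠ 0)
  ((((¬A ⊃ ¬A) ⊃ ¬(¬B ∧ A)) ∧ B) ⊃ ¬B): 0.4 > 0, so result = 0
  Gödel value = 0
Łukasiewicz evaluation:
  ¬A: Łukasiewicz ¬ gives 1 − 0.3 = 0.7
  ¬A: Łukasiewicz ¬ gives 1 − 0.3 = 0.7
  (¬A ⊃ ¬A): min(1, 1 − 0.7 + 0.7) = 1
  ¬B: Łukasiewicz ¬ gives 1 − 0.4 = 0.6
  (¬B ∧ A) = min(0.6, 0.3) = 0.3
  ¬(¬B ∧ A): Łukasiewicz ¬ gives 1 − 0.3 = 0.7
  ((¬A ⊃ ¬A) ⊃ ¬(¬B ∧ A)): min(1, 1 − 1 + 0.7) = 0.7
  (((¬A ⊃ ¬A) ⊃ ¬(¬B ∧ A)) ∧ B) = min(0.7, 0.4) = 0.4
  ¬B: Łukasiewicz ¬ gives 1 − 0.4 = 0.6
  ((((¬A ⊃ ¬A) ⊃ ¬(¬B ∧ A)) ∧ B) ⊃ ¬B): min(1, 1 − 0.4 + 0.6) = 1
  Łukasiewicz value = 1
Difference: 0 − 1 = -1.00

-1.00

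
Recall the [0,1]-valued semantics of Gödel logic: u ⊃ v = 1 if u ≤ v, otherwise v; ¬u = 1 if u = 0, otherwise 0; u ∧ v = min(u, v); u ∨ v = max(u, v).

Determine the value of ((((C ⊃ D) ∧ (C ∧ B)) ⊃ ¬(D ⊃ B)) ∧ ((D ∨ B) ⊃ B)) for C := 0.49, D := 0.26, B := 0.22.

(C ⊃ D): 0.49 > 0.26, so result = 0.26
(C ∧ B) = min(0.49, 0.22) = 0.22
((C ⊃ D) ∧ (C ∧ B)) = min(0.26, 0.22) = 0.22
(D ⊃ B): 0.26 > 0.22, so result = 0.22
¬(D ⊃ B): Gödel ¬ of 0.22 = 0 (operand ≠ 0)
(((C ⊃ D) ∧ (C ∧ B)) ⊃ ¬(D ⊃ B)): 0.22 > 0, so result = 0
(D ∨ B) = max(0.26, 0.22) = 0.26
((D ∨ B) ⊃ B): 0.26 > 0.22, so result = 0.22
((((C ⊃ D) ∧ (C ∧ B)) ⊃ ¬(D ⊃ B)) ∧ ((D ∨ B) ⊃ B)) = min(0, 0.22) = 0

0.00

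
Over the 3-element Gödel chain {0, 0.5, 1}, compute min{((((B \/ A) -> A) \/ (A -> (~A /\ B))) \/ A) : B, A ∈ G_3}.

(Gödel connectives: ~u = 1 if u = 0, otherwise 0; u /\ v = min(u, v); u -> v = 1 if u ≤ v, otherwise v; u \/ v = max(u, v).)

0.50

The minimum is attained at B = 1, A = 0.5:
  (B \/ A) = max(1, 0.5) = 1
  ((B \/ A) -> A): 1 > 0.5, so result = 0.5
  ~A: Gödel ¬ of 0.5 = 0 (operand ≠ 0)
  (~A /\ B) = min(0, 1) = 0
  (A -> (~A /\ B)): 0.5 > 0, so result = 0
  (((B \/ A) -> A) \/ (A -> (~A /\ B))) = max(0.5, 0) = 0.5
  ((((B \/ A) -> A) \/ (A -> (~A /\ B))) \/ A) = max(0.5, 0.5) = 0.5
Checking all 9 assignments confirms none give a value below 0.50.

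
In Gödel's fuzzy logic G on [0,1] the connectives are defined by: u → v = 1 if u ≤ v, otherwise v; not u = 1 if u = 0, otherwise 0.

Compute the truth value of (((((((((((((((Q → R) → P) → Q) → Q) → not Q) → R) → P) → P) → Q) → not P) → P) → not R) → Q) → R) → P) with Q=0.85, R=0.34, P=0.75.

1.00

(Q → R): 0.85 > 0.34, so result = 0.34
((Q → R) → P): 0.34 ≤ 0.75, so result = 1
(((Q → R) → P) → Q): 1 > 0.85, so result = 0.85
((((Q → R) → P) → Q) → Q): 0.85 ≤ 0.85, so result = 1
not Q: Gödel ¬ of 0.85 = 0 (operand ≠ 0)
(((((Q → R) → P) → Q) → Q) → not Q): 1 > 0, so result = 0
((((((Q → R) → P) → Q) → Q) → not Q) → R): 0 ≤ 0.34, so result = 1
(((((((Q → R) → P) → Q) → Q) → not Q) → R) → P): 1 > 0.75, so result = 0.75
((((((((Q → R) → P) → Q) → Q) → not Q) → R) → P) → P): 0.75 ≤ 0.75, so result = 1
(((((((((Q → R) → P) → Q) → Q) → not Q) → R) → P) → P) → Q): 1 > 0.85, so result = 0.85
not P: Gödel ¬ of 0.75 = 0 (operand ≠ 0)
((((((((((Q → R) → P) → Q) → Q) → not Q) → R) → P) → P) → Q) → not P): 0.85 > 0, so result = 0
(((((((((((Q → R) → P) → Q) → Q) → not Q) → R) → P) → P) → Q) → not P) → P): 0 ≤ 0.75, so result = 1
not R: Gödel ¬ of 0.34 = 0 (operand ≠ 0)
((((((((((((Q → R) → P) → Q) → Q) → not Q) → R) → P) → P) → Q) → not P) → P) → not R): 1 > 0, so result = 0
(((((((((((((Q → R) → P) → Q) → Q) → not Q) → R) → P) → P) → Q) → not P) → P) → not R) → Q): 0 ≤ 0.85, so result = 1
((((((((((((((Q → R) → P) → Q) → Q) → not Q) → R) → P) → P) → Q) → not P) → P) → not R) → Q) → R): 1 > 0.34, so result = 0.34
(((((((((((((((Q → R) → P) → Q) → Q) → not Q) → R) → P) → P) → Q) → not P) → P) → not R) → Q) → R) → P): 0.34 ≤ 0.75, so result = 1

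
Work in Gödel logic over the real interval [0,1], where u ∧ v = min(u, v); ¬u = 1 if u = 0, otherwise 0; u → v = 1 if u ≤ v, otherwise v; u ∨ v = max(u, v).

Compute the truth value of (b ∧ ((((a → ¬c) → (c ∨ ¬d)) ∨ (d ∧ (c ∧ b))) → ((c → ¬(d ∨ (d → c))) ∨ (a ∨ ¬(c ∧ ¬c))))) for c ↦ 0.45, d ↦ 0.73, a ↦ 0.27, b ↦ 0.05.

¬c: Gödel ¬ of 0.45 = 0 (operand ≠ 0)
(a → ¬c): 0.27 > 0, so result = 0
¬d: Gödel ¬ of 0.73 = 0 (operand ≠ 0)
(c ∨ ¬d) = max(0.45, 0) = 0.45
((a → ¬c) → (c ∨ ¬d)): 0 ≤ 0.45, so result = 1
(c ∧ b) = min(0.45, 0.05) = 0.05
(d ∧ (c ∧ b)) = min(0.73, 0.05) = 0.05
(((a → ¬c) → (c ∨ ¬d)) ∨ (d ∧ (c ∧ b))) = max(1, 0.05) = 1
(d → c): 0.73 > 0.45, so result = 0.45
(d ∨ (d → c)) = max(0.73, 0.45) = 0.73
¬(d ∨ (d → c)): Gödel ¬ of 0.73 = 0 (operand ≠ 0)
(c → ¬(d ∨ (d → c))): 0.45 > 0, so result = 0
¬c: Gödel ¬ of 0.45 = 0 (operand ≠ 0)
(c ∧ ¬c) = min(0.45, 0) = 0
¬(c ∧ ¬c): Gödel ¬ of 0 = 1 (operand is 0)
(a ∨ ¬(c ∧ ¬c)) = max(0.27, 1) = 1
((c → ¬(d ∨ (d → c))) ∨ (a ∨ ¬(c ∧ ¬c))) = max(0, 1) = 1
((((a → ¬c) → (c ∨ ¬d)) ∨ (d ∧ (c ∧ b))) → ((c → ¬(d ∨ (d → c))) ∨ (a ∨ ¬(c ∧ ¬c)))): 1 ≤ 1, so result = 1
(b ∧ ((((a → ¬c) → (c ∨ ¬d)) ∨ (d ∧ (c ∧ b))) → ((c → ¬(d ∨ (d → c))) ∨ (a ∨ ¬(c ∧ ¬c))))) = min(0.05, 1) = 0.05

0.05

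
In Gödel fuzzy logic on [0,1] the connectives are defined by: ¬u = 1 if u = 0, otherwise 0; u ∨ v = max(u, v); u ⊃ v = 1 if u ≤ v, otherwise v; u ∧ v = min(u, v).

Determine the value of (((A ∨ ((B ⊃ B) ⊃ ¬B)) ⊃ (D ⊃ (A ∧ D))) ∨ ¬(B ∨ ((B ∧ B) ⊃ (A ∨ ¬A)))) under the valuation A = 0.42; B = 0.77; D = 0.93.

(B ⊃ B): 0.77 ≤ 0.77, so result = 1
¬B: Gödel ¬ of 0.77 = 0 (operand ≠ 0)
((B ⊃ B) ⊃ ¬B): 1 > 0, so result = 0
(A ∨ ((B ⊃ B) ⊃ ¬B)) = max(0.42, 0) = 0.42
(A ∧ D) = min(0.42, 0.93) = 0.42
(D ⊃ (A ∧ D)): 0.93 > 0.42, so result = 0.42
((A ∨ ((B ⊃ B) ⊃ ¬B)) ⊃ (D ⊃ (A ∧ D))): 0.42 ≤ 0.42, so result = 1
(B ∧ B) = min(0.77, 0.77) = 0.77
¬A: Gödel ¬ of 0.42 = 0 (operand ≠ 0)
(A ∨ ¬A) = max(0.42, 0) = 0.42
((B ∧ B) ⊃ (A ∨ ¬A)): 0.77 > 0.42, so result = 0.42
(B ∨ ((B ∧ B) ⊃ (A ∨ ¬A))) = max(0.77, 0.42) = 0.77
¬(B ∨ ((B ∧ B) ⊃ (A ∨ ¬A))): Gödel ¬ of 0.77 = 0 (operand ≠ 0)
(((A ∨ ((B ⊃ B) ⊃ ¬B)) ⊃ (D ⊃ (A ∧ D))) ∨ ¬(B ∨ ((B ∧ B) ⊃ (A ∨ ¬A)))) = max(1, 0) = 1

1.00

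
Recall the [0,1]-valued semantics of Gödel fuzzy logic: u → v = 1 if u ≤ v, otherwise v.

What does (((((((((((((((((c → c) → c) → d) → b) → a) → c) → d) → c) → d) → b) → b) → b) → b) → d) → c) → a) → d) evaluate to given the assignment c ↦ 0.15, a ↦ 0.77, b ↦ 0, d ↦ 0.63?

(c → c): 0.15 ≤ 0.15, so result = 1
((c → c) → c): 1 > 0.15, so result = 0.15
(((c → c) → c) → d): 0.15 ≤ 0.63, so result = 1
((((c → c) → c) → d) → b): 1 > 0, so result = 0
(((((c → c) → c) → d) → b) → a): 0 ≤ 0.77, so result = 1
((((((c → c) → c) → d) → b) → a) → c): 1 > 0.15, so result = 0.15
(((((((c → c) → c) → d) → b) → a) → c) → d): 0.15 ≤ 0.63, so result = 1
((((((((c → c) → c) → d) → b) → a) → c) → d) → c): 1 > 0.15, so result = 0.15
(((((((((c → c) → c) → d) → b) → a) → c) → d) → c) → d): 0.15 ≤ 0.63, so result = 1
((((((((((c → c) → c) → d) → b) → a) → c) → d) → c) → d) → b): 1 > 0, so result = 0
(((((((((((c → c) → c) → d) → b) → a) → c) → d) → c) → d) → b) → b): 0 ≤ 0, so result = 1
((((((((((((c → c) → c) → d) → b) → a) → c) → d) → c) → d) → b) → b) → b): 1 > 0, so result = 0
(((((((((((((c → c) → c) → d) → b) → a) → c) → d) → c) → d) → b) → b) → b) → b): 0 ≤ 0, so result = 1
((((((((((((((c → c) → c) → d) → b) → a) → c) → d) → c) → d) → b) → b) → b) → b) → d): 1 > 0.63, so result = 0.63
(((((((((((((((c → c) → c) → d) → b) → a) → c) → d) → c) → d) → b) → b) → b) → b) → d) → c): 0.63 > 0.15, so result = 0.15
((((((((((((((((c → c) → c) → d) → b) → a) → c) → d) → c) → d) → b) → b) → b) → b) → d) → c) → a): 0.15 ≤ 0.77, so result = 1
(((((((((((((((((c → c) → c) → d) → b) → a) → c) → d) → c) → d) → b) → b) → b) → b) → d) → c) → a) → d): 1 > 0.63, so result = 0.63

0.63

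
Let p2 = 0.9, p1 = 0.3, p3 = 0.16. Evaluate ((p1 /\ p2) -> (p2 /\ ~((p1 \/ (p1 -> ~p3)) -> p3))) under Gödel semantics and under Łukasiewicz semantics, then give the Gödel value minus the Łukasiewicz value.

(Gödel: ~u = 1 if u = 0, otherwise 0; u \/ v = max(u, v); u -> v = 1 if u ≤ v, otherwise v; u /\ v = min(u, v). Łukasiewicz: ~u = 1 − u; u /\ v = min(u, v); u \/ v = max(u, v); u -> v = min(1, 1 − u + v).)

Gödel evaluation:
  (p1 /\ p2) = min(0.3, 0.9) = 0.3
  ~p3: Gödel ¬ of 0.16 = 0 (operand ≠ 0)
  (p1 -> ~p3): 0.3 > 0, so result = 0
  (p1 \/ (p1 -> ~p3)) = max(0.3, 0) = 0.3
  ((p1 \/ (p1 -> ~p3)) -> p3): 0.3 > 0.16, so result = 0.16
  ~((p1 \/ (p1 -> ~p3)) -> p3): Gödel ¬ of 0.16 = 0 (operand ≠ 0)
  (p2 /\ ~((p1 \/ (p1 -> ~p3)) -> p3)) = min(0.9, 0) = 0
  ((p1 /\ p2) -> (p2 /\ ~((p1 \/ (p1 -> ~p3)) -> p3))): 0.3 > 0, so result = 0
  Gödel value = 0
Łukasiewicz evaluation:
  (p1 /\ p2) = min(0.3, 0.9) = 0.3
  ~p3: Łukasiewicz ¬ gives 1 − 0.16 = 0.84
  (p1 -> ~p3): min(1, 1 − 0.3 + 0.84) = 1
  (p1 \/ (p1 -> ~p3)) = max(0.3, 1) = 1
  ((p1 \/ (p1 -> ~p3)) -> p3): min(1, 1 − 1 + 0.16) = 0.16
  ~((p1 \/ (p1 -> ~p3)) -> p3): Łukasiewicz ¬ gives 1 − 0.16 = 0.84
  (p2 /\ ~((p1 \/ (p1 -> ~p3)) -> p3)) = min(0.9, 0.84) = 0.84
  ((p1 /\ p2) -> (p2 /\ ~((p1 \/ (p1 -> ~p3)) -> p3))): min(1, 1 − 0.3 + 0.84) = 1
  Łukasiewicz value = 1
Difference: 0 − 1 = -1.00

-1.00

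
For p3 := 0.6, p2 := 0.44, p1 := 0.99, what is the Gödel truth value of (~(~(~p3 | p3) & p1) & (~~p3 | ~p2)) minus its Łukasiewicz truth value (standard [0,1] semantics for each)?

0.40

Gödel evaluation:
  ~p3: Gödel ¬ of 0.6 = 0 (operand ≠ 0)
  (~p3 | p3) = max(0, 0.6) = 0.6
  ~(~p3 | p3): Gödel ¬ of 0.6 = 0 (operand ≠ 0)
  (~(~p3 | p3) & p1) = min(0, 0.99) = 0
  ~(~(~p3 | p3) & p1): Gödel ¬ of 0 = 1 (operand is 0)
  ~p3: Gödel ¬ of 0.6 = 0 (operand ≠ 0)
  ~~p3: Gödel ¬ of 0 = 1 (operand is 0)
  ~p2: Gödel ¬ of 0.44 = 0 (operand ≠ 0)
  (~~p3 | ~p2) = max(1, 0) = 1
  (~(~(~p3 | p3) & p1) & (~~p3 | ~p2)) = min(1, 1) = 1
  Gödel value = 1
Łukasiewicz evaluation:
  ~p3: Łukasiewicz ¬ gives 1 − 0.6 = 0.4
  (~p3 | p3) = max(0.4, 0.6) = 0.6
  ~(~p3 | p3): Łukasiewicz ¬ gives 1 − 0.6 = 0.4
  (~(~p3 | p3) & p1) = min(0.4, 0.99) = 0.4
  ~(~(~p3 | p3) & p1): Łukasiewicz ¬ gives 1 − 0.4 = 0.6
  ~p3: Łukasiewicz ¬ gives 1 − 0.6 = 0.4
  ~~p3: Łukasiewicz ¬ gives 1 − 0.4 = 0.6
  ~p2: Łukasiewicz ¬ gives 1 − 0.44 = 0.56
  (~~p3 | ~p2) = max(0.6, 0.56) = 0.6
  (~(~(~p3 | p3) & p1) & (~~p3 | ~p2)) = min(0.6, 0.6) = 0.6
  Łukasiewicz value = 0.6
Difference: 1 − 0.6 = 0.40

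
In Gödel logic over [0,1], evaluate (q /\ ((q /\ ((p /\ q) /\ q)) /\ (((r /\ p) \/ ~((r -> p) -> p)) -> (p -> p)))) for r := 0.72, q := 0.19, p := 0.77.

(p /\ q) = min(0.77, 0.19) = 0.19
((p /\ q) /\ q) = min(0.19, 0.19) = 0.19
(q /\ ((p /\ q) /\ q)) = min(0.19, 0.19) = 0.19
(r /\ p) = min(0.72, 0.77) = 0.72
(r -> p): 0.72 ≤ 0.77, so result = 1
((r -> p) -> p): 1 > 0.77, so result = 0.77
~((r -> p) -> p): Gödel ¬ of 0.77 = 0 (operand ≠ 0)
((r /\ p) \/ ~((r -> p) -> p)) = max(0.72, 0) = 0.72
(p -> p): 0.77 ≤ 0.77, so result = 1
(((r /\ p) \/ ~((r -> p) -> p)) -> (p -> p)): 0.72 ≤ 1, so result = 1
((q /\ ((p /\ q) /\ q)) /\ (((r /\ p) \/ ~((r -> p) -> p)) -> (p -> p))) = min(0.19, 1) = 0.19
(q /\ ((q /\ ((p /\ q) /\ q)) /\ (((r /\ p) \/ ~((r -> p) -> p)) -> (p -> p)))) = min(0.19, 0.19) = 0.19

0.19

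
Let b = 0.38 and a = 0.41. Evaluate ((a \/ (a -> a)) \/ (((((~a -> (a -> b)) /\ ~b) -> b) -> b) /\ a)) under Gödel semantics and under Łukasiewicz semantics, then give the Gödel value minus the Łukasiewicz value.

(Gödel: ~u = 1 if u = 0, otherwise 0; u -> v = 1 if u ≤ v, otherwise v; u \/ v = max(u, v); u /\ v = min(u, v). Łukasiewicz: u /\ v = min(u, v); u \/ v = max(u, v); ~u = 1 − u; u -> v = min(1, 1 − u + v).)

Gödel evaluation:
  (a -> a): 0.41 ≤ 0.41, so result = 1
  (a \/ (a -> a)) = max(0.41, 1) = 1
  ~a: Gödel ¬ of 0.41 = 0 (operand ≠ 0)
  (a -> b): 0.41 > 0.38, so result = 0.38
  (~a -> (a -> b)): 0 ≤ 0.38, so result = 1
  ~b: Gödel ¬ of 0.38 = 0 (operand ≠ 0)
  ((~a -> (a -> b)) /\ ~b) = min(1, 0) = 0
  (((~a -> (a -> b)) /\ ~b) -> b): 0 ≤ 0.38, so result = 1
  ((((~a -> (a -> b)) /\ ~b) -> b) -> b): 1 > 0.38, so result = 0.38
  (((((~a -> (a -> b)) /\ ~b) -> b) -> b) /\ a) = min(0.38, 0.41) = 0.38
  ((a \/ (a -> a)) \/ (((((~a -> (a -> b)) /\ ~b) -> b) -> b) /\ a)) = max(1, 0.38) = 1
  Gödel value = 1
Łukasiewicz evaluation:
  (a -> a): min(1, 1 − 0.41 + 0.41) = 1
  (a \/ (a -> a)) = max(0.41, 1) = 1
  ~a: Łukasiewicz ¬ gives 1 − 0.41 = 0.59
  (a -> b): min(1, 1 − 0.41 + 0.38) = 0.97
  (~a -> (a -> b)): min(1, 1 − 0.59 + 0.97) = 1
  ~b: Łukasiewicz ¬ gives 1 − 0.38 = 0.62
  ((~a -> (a -> b)) /\ ~b) = min(1, 0.62) = 0.62
  (((~a -> (a -> b)) /\ ~b) -> b): min(1, 1 − 0.62 + 0.38) = 0.76
  ((((~a -> (a -> b)) /\ ~b) -> b) -> b): min(1, 1 − 0.76 + 0.38) = 0.62
  (((((~a -> (a -> b)) /\ ~b) -> b) -> b) /\ a) = min(0.62, 0.41) = 0.41
  ((a \/ (a -> a)) \/ (((((~a -> (a -> b)) /\ ~b) -> b) -> b) /\ a)) = max(1, 0.41) = 1
  Łukasiewicz value = 1
Difference: 1 − 1 = 0.00

0.00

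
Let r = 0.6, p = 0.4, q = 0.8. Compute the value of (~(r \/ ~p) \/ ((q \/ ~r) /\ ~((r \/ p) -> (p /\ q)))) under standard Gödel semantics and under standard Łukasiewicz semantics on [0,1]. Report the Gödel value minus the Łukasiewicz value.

Gödel evaluation:
  ~p: Gödel ¬ of 0.4 = 0 (operand ≠ 0)
  (r \/ ~p) = max(0.6, 0) = 0.6
  ~(r \/ ~p): Gödel ¬ of 0.6 = 0 (operand ≠ 0)
  ~r: Gödel ¬ of 0.6 = 0 (operand ≠ 0)
  (q \/ ~r) = max(0.8, 0) = 0.8
  (r \/ p) = max(0.6, 0.4) = 0.6
  (p /\ q) = min(0.4, 0.8) = 0.4
  ((r \/ p) -> (p /\ q)): 0.6 > 0.4, so result = 0.4
  ~((r \/ p) -> (p /\ q)): Gödel ¬ of 0.4 = 0 (operand ≠ 0)
  ((q \/ ~r) /\ ~((r \/ p) -> (p /\ q))) = min(0.8, 0) = 0
  (~(r \/ ~p) \/ ((q \/ ~r) /\ ~((r \/ p) -> (p /\ q)))) = max(0, 0) = 0
  Gödel value = 0
Łukasiewicz evaluation:
  ~p: Łukasiewicz ¬ gives 1 − 0.4 = 0.6
  (r \/ ~p) = max(0.6, 0.6) = 0.6
  ~(r \/ ~p): Łukasiewicz ¬ gives 1 − 0.6 = 0.4
  ~r: Łukasiewicz ¬ gives 1 − 0.6 = 0.4
  (q \/ ~r) = max(0.8, 0.4) = 0.8
  (r \/ p) = max(0.6, 0.4) = 0.6
  (p /\ q) = min(0.4, 0.8) = 0.4
  ((r \/ p) -> (p /\ q)): min(1, 1 − 0.6 + 0.4) = 0.8
  ~((r \/ p) -> (p /\ q)): Łukasiewicz ¬ gives 1 − 0.8 = 0.2
  ((q \/ ~r) /\ ~((r \/ p) -> (p /\ q))) = min(0.8, 0.2) = 0.2
  (~(r \/ ~p) \/ ((q \/ ~r) /\ ~((r \/ p) -> (p /\ q)))) = max(0.4, 0.2) = 0.4
  Łukasiewicz value = 0.4
Difference: 0 − 0.4 = -0.40

-0.40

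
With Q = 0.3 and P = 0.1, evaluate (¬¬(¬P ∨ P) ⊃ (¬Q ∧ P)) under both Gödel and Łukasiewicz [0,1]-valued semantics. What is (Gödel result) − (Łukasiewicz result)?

-0.20

Gödel evaluation:
  ¬P: Gödel ¬ of 0.1 = 0 (operand ≠ 0)
  (¬P ∨ P) = max(0, 0.1) = 0.1
  ¬(¬P ∨ P): Gödel ¬ of 0.1 = 0 (operand ≠ 0)
  ¬¬(¬P ∨ P): Gödel ¬ of 0 = 1 (operand is 0)
  ¬Q: Gödel ¬ of 0.3 = 0 (operand ≠ 0)
  (¬Q ∧ P) = min(0, 0.1) = 0
  (¬¬(¬P ∨ P) ⊃ (¬Q ∧ P)): 1 > 0, so result = 0
  Gödel value = 0
Łukasiewicz evaluation:
  ¬P: Łukasiewicz ¬ gives 1 − 0.1 = 0.9
  (¬P ∨ P) = max(0.9, 0.1) = 0.9
  ¬(¬P ∨ P): Łukasiewicz ¬ gives 1 − 0.9 = 0.1
  ¬¬(¬P ∨ P): Łukasiewicz ¬ gives 1 − 0.1 = 0.9
  ¬Q: Łukasiewicz ¬ gives 1 − 0.3 = 0.7
  (¬Q ∧ P) = min(0.7, 0.1) = 0.1
  (¬¬(¬P ∨ P) ⊃ (¬Q ∧ P)): min(1, 1 − 0.9 + 0.1) = 0.2
  Łukasiewicz value = 0.2
Difference: 0 − 0.2 = -0.20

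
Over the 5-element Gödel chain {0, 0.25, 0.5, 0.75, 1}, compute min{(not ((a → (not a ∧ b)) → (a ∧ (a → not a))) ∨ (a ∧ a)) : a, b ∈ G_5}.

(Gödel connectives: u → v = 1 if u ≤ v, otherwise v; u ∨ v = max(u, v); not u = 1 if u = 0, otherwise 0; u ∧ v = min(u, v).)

The minimum is attained at a = 0.25, b = 0:
  not a: Gödel ¬ of 0.25 = 0 (operand ≠ 0)
  (not a ∧ b) = min(0, 0) = 0
  (a → (not a ∧ b)): 0.25 > 0, so result = 0
  not a: Gödel ¬ of 0.25 = 0 (operand ≠ 0)
  (a → not a): 0.25 > 0, so result = 0
  (a ∧ (a → not a)) = min(0.25, 0) = 0
  ((a → (not a ∧ b)) → (a ∧ (a → not a))): 0 ≤ 0, so result = 1
  not ((a → (not a ∧ b)) → (a ∧ (a → not a))): Gödel ¬ of 1 = 0 (operand ≠ 0)
  (a ∧ a) = min(0.25, 0.25) = 0.25
  (not ((a → (not a ∧ b)) → (a ∧ (a → not a))) ∨ (a ∧ a)) = max(0, 0.25) = 0.25
Checking all 25 assignments confirms none give a value below 0.25.

0.25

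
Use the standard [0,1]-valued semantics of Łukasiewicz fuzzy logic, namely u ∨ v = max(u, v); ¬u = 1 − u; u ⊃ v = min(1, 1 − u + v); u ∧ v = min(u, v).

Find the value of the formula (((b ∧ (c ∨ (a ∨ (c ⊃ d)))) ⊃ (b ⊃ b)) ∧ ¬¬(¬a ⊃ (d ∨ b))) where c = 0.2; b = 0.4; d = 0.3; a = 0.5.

0.90

(c ⊃ d): min(1, 1 − 0.2 + 0.3) = 1
(a ∨ (c ⊃ d)) = max(0.5, 1) = 1
(c ∨ (a ∨ (c ⊃ d))) = max(0.2, 1) = 1
(b ∧ (c ∨ (a ∨ (c ⊃ d)))) = min(0.4, 1) = 0.4
(b ⊃ b): min(1, 1 − 0.4 + 0.4) = 1
((b ∧ (c ∨ (a ∨ (c ⊃ d)))) ⊃ (b ⊃ b)): min(1, 1 − 0.4 + 1) = 1
¬a: Łukasiewicz ¬ gives 1 − 0.5 = 0.5
(d ∨ b) = max(0.3, 0.4) = 0.4
(¬a ⊃ (d ∨ b)): min(1, 1 − 0.5 + 0.4) = 0.9
¬(¬a ⊃ (d ∨ b)): Łukasiewicz ¬ gives 1 − 0.9 = 0.1
¬¬(¬a ⊃ (d ∨ b)): Łukasiewicz ¬ gives 1 − 0.1 = 0.9
(((b ∧ (c ∨ (a ∨ (c ⊃ d)))) ⊃ (b ⊃ b)) ∧ ¬¬(¬a ⊃ (d ∨ b))) = min(1, 0.9) = 0.9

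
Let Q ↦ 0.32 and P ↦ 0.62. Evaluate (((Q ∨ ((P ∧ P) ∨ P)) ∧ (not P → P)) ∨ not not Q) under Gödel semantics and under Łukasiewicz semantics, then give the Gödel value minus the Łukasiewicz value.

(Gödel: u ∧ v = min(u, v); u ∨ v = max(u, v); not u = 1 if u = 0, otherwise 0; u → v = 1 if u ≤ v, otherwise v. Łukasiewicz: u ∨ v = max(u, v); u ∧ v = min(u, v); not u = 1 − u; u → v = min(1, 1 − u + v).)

Gödel evaluation:
  (P ∧ P) = min(0.62, 0.62) = 0.62
  ((P ∧ P) ∨ P) = max(0.62, 0.62) = 0.62
  (Q ∨ ((P ∧ P) ∨ P)) = max(0.32, 0.62) = 0.62
  not P: Gödel ¬ of 0.62 = 0 (operand ≠ 0)
  (not P → P): 0 ≤ 0.62, so result = 1
  ((Q ∨ ((P ∧ P) ∨ P)) ∧ (not P → P)) = min(0.62, 1) = 0.62
  not Q: Gödel ¬ of 0.32 = 0 (operand ≠ 0)
  not not Q: Gödel ¬ of 0 = 1 (operand is 0)
  (((Q ∨ ((P ∧ P) ∨ P)) ∧ (not P → P)) ∨ not not Q) = max(0.62, 1) = 1
  Gödel value = 1
Łukasiewicz evaluation:
  (P ∧ P) = min(0.62, 0.62) = 0.62
  ((P ∧ P) ∨ P) = max(0.62, 0.62) = 0.62
  (Q ∨ ((P ∧ P) ∨ P)) = max(0.32, 0.62) = 0.62
  not P: Łukasiewicz ¬ gives 1 − 0.62 = 0.38
  (not P → P): min(1, 1 − 0.38 + 0.62) = 1
  ((Q ∨ ((P ∧ P) ∨ P)) ∧ (not P → P)) = min(0.62, 1) = 0.62
  not Q: Łukasiewicz ¬ gives 1 − 0.32 = 0.68
  not not Q: Łukasiewicz ¬ gives 1 − 0.68 = 0.32
  (((Q ∨ ((P ∧ P) ∨ P)) ∧ (not P → P)) ∨ not not Q) = max(0.62, 0.32) = 0.62
  Łukasiewicz value = 0.62
Difference: 1 − 0.62 = 0.38

0.38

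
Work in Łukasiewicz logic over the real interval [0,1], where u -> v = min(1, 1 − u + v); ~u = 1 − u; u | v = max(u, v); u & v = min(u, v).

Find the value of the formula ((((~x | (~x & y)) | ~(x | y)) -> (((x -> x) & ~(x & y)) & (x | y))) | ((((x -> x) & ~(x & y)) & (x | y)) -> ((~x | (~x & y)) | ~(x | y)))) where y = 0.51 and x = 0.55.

~x: Łukasiewicz ¬ gives 1 − 0.55 = 0.45
~x: Łukasiewicz ¬ gives 1 − 0.55 = 0.45
(~x & y) = min(0.45, 0.51) = 0.45
(~x | (~x & y)) = max(0.45, 0.45) = 0.45
(x | y) = max(0.55, 0.51) = 0.55
~(x | y): Łukasiewicz ¬ gives 1 − 0.55 = 0.45
((~x | (~x & y)) | ~(x | y)) = max(0.45, 0.45) = 0.45
(x -> x): min(1, 1 − 0.55 + 0.55) = 1
(x & y) = min(0.55, 0.51) = 0.51
~(x & y): Łukasiewicz ¬ gives 1 − 0.51 = 0.49
((x -> x) & ~(x & y)) = min(1, 0.49) = 0.49
(x | y) = max(0.55, 0.51) = 0.55
(((x -> x) & ~(x & y)) & (x | y)) = min(0.49, 0.55) = 0.49
(((~x | (~x & y)) | ~(x | y)) -> (((x -> x) & ~(x & y)) & (x | y))): min(1, 1 − 0.45 + 0.49) = 1
(x -> x): min(1, 1 − 0.55 + 0.55) = 1
(x & y) = min(0.55, 0.51) = 0.51
~(x & y): Łukasiewicz ¬ gives 1 − 0.51 = 0.49
((x -> x) & ~(x & y)) = min(1, 0.49) = 0.49
(x | y) = max(0.55, 0.51) = 0.55
(((x -> x) & ~(x & y)) & (x | y)) = min(0.49, 0.55) = 0.49
~x: Łukasiewicz ¬ gives 1 − 0.55 = 0.45
~x: Łukasiewicz ¬ gives 1 − 0.55 = 0.45
(~x & y) = min(0.45, 0.51) = 0.45
(~x | (~x & y)) = max(0.45, 0.45) = 0.45
(x | y) = max(0.55, 0.51) = 0.55
~(x | y): Łukasiewicz ¬ gives 1 − 0.55 = 0.45
((~x | (~x & y)) | ~(x | y)) = max(0.45, 0.45) = 0.45
((((x -> x) & ~(x & y)) & (x | y)) -> ((~x | (~x & y)) | ~(x | y))): min(1, 1 − 0.49 + 0.45) = 0.96
((((~x | (~x & y)) | ~(x | y)) -> (((x -> x) & ~(x & y)) & (x | y))) | ((((x -> x) & ~(x & y)) & (x | y)) -> ((~x | (~x & y)) | ~(x | y)))) = max(1, 0.96) = 1

1.00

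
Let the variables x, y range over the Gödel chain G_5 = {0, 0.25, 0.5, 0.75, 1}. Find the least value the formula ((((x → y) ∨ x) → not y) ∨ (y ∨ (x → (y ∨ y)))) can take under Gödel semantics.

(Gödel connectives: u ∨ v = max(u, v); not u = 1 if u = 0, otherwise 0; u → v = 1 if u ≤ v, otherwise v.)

The minimum is attained at x = 0.5, y = 0.25:
  (x → y): 0.5 > 0.25, so result = 0.25
  ((x → y) ∨ x) = max(0.25, 0.5) = 0.5
  not y: Gödel ¬ of 0.25 = 0 (operand ≠ 0)
  (((x → y) ∨ x) → not y): 0.5 > 0, so result = 0
  (y ∨ y) = max(0.25, 0.25) = 0.25
  (x → (y ∨ y)): 0.5 > 0.25, so result = 0.25
  (y ∨ (x → (y ∨ y))) = max(0.25, 0.25) = 0.25
  ((((x → y) ∨ x) → not y) ∨ (y ∨ (x → (y ∨ y)))) = max(0, 0.25) = 0.25
Checking all 25 assignments confirms none give a value below 0.25.

0.25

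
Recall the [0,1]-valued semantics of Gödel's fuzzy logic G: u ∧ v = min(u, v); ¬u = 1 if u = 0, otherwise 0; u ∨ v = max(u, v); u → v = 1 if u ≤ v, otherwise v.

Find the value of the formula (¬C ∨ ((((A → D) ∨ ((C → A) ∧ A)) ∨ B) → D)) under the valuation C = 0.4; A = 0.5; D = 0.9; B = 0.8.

¬C: Gödel ¬ of 0.4 = 0 (operand ≠ 0)
(A → D): 0.5 ≤ 0.9, so result = 1
(C → A): 0.4 ≤ 0.5, so result = 1
((C → A) ∧ A) = min(1, 0.5) = 0.5
((A → D) ∨ ((C → A) ∧ A)) = max(1, 0.5) = 1
(((A → D) ∨ ((C → A) ∧ A)) ∨ B) = max(1, 0.8) = 1
((((A → D) ∨ ((C → A) ∧ A)) ∨ B) → D): 1 > 0.9, so result = 0.9
(¬C ∨ ((((A → D) ∨ ((C → A) ∧ A)) ∨ B) → D)) = max(0, 0.9) = 0.9

0.90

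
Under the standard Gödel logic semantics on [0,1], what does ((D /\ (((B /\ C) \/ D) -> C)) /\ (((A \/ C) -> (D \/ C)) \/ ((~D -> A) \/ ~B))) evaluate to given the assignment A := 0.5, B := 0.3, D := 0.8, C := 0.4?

(B /\ C) = min(0.3, 0.4) = 0.3
((B /\ C) \/ D) = max(0.3, 0.8) = 0.8
(((B /\ C) \/ D) -> C): 0.8 > 0.4, so result = 0.4
(D /\ (((B /\ C) \/ D) -> C)) = min(0.8, 0.4) = 0.4
(A \/ C) = max(0.5, 0.4) = 0.5
(D \/ C) = max(0.8, 0.4) = 0.8
((A \/ C) -> (D \/ C)): 0.5 ≤ 0.8, so result = 1
~D: Gödel ¬ of 0.8 = 0 (operand ≠ 0)
(~D -> A): 0 ≤ 0.5, so result = 1
~B: Gödel ¬ of 0.3 = 0 (operand ≠ 0)
((~D -> A) \/ ~B) = max(1, 0) = 1
(((A \/ C) -> (D \/ C)) \/ ((~D -> A) \/ ~B)) = max(1, 1) = 1
((D /\ (((B /\ C) \/ D) -> C)) /\ (((A \/ C) -> (D \/ C)) \/ ((~D -> A) \/ ~B))) = min(0.4, 1) = 0.4

0.40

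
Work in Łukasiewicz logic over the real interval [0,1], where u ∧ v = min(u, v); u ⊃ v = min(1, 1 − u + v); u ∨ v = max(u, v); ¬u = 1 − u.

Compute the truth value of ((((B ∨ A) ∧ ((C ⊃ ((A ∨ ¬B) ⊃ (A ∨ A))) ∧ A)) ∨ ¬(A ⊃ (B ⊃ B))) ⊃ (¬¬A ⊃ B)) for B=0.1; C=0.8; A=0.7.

(B ∨ A) = max(0.1, 0.7) = 0.7
¬B: Łukasiewicz ¬ gives 1 − 0.1 = 0.9
(A ∨ ¬B) = max(0.7, 0.9) = 0.9
(A ∨ A) = max(0.7, 0.7) = 0.7
((A ∨ ¬B) ⊃ (A ∨ A)): min(1, 1 − 0.9 + 0.7) = 0.8
(C ⊃ ((A ∨ ¬B) ⊃ (A ∨ A))): min(1, 1 − 0.8 + 0.8) = 1
((C ⊃ ((A ∨ ¬B) ⊃ (A ∨ A))) ∧ A) = min(1, 0.7) = 0.7
((B ∨ A) ∧ ((C ⊃ ((A ∨ ¬B) ⊃ (A ∨ A))) ∧ A)) = min(0.7, 0.7) = 0.7
(B ⊃ B): min(1, 1 − 0.1 + 0.1) = 1
(A ⊃ (B ⊃ B)): min(1, 1 − 0.7 + 1) = 1
¬(A ⊃ (B ⊃ B)): Łukasiewicz ¬ gives 1 − 1 = 0
(((B ∨ A) ∧ ((C ⊃ ((A ∨ ¬B) ⊃ (A ∨ A))) ∧ A)) ∨ ¬(A ⊃ (B ⊃ B))) = max(0.7, 0) = 0.7
¬A: Łukasiewicz ¬ gives 1 − 0.7 = 0.3
¬¬A: Łukasiewicz ¬ gives 1 − 0.3 = 0.7
(¬¬A ⊃ B): min(1, 1 − 0.7 + 0.1) = 0.4
((((B ∨ A) ∧ ((C ⊃ ((A ∨ ¬B) ⊃ (A ∨ A))) ∧ A)) ∨ ¬(A ⊃ (B ⊃ B))) ⊃ (¬¬A ⊃ B)): min(1, 1 − 0.7 + 0.4) = 0.7

0.70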